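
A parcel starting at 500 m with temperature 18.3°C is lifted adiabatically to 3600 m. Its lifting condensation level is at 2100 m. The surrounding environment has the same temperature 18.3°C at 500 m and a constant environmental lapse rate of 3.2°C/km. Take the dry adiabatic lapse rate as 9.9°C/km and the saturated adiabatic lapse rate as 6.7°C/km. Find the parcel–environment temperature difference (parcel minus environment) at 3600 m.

-15.97°C (parcel cooler than environment)

Parcel:
  From 500 m to 2100 m (dry): cools by 9.9 × 1.6 = 15.84°C, giving 2.46°C.
  From 2100 m to 3600 m (saturated): cools by 6.7 × 1.5 = 10.05°C, giving -7.59°C.
Environment:
  From 500 m to 3600 m (environment): cools by 3.2 × 3.1 = 9.92°C, giving 8.38°C.
T_parcel − T_env = -7.59 − 8.38 = -15.97°C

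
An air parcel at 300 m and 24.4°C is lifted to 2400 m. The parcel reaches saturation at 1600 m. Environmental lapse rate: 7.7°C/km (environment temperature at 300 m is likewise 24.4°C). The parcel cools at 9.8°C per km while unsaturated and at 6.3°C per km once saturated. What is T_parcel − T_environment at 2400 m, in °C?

-1.61°C (parcel cooler than environment)

Parcel:
  Dry to 1600 m: -9.8 × 1.3 km = -12.74°C, so T = 11.66°C.
  Saturated to 2400 m: -6.3 × 0.8 km = -5.04°C, so T = 6.62°C.
Environment:
  Environment to 2400 m: -7.7 × 2.1 km = -16.17°C, so T = 8.23°C.
T_parcel − T_env = 6.62 − 8.23 = -1.61°C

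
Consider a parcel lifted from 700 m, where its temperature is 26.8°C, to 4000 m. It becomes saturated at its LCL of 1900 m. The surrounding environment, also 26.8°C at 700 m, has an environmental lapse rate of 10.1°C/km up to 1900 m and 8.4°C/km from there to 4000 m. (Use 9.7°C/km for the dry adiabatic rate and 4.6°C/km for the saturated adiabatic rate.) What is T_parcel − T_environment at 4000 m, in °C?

Parcel:
  Dry to 1900 m: -9.7 × 1.2 km = -11.64°C, so T = 15.16°C.
  Saturated to 4000 m: -4.6 × 2.1 km = -9.66°C, so T = 5.5°C.
Environment:
  Environment, lower layer to 1900 m: -10.1 × 1.2 km = -12.12°C, so T = 14.68°C.
  Environment, upper layer to 4000 m: -8.4 × 2.1 km = -17.64°C, so T = -2.96°C.
T_parcel − T_env = 5.5 − (-2.96) = +8.46°C

+8.46°C (parcel warmer than environment)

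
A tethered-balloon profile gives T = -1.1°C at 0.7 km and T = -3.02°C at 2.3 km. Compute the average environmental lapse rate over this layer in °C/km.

Γ = −ΔT/Δz = (-1.1 − (-3.02)) / (2300 − 700) m
  = 1.92°C / 1.6 km = 1.2°C/km

1.2°C/km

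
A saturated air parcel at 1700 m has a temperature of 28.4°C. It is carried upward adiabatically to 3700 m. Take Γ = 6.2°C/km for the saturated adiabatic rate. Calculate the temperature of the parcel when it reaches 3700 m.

16°C

Saturated adiabatic to 3700 m: -6.2 × 2 km = -12.4°C, so T = 16°C.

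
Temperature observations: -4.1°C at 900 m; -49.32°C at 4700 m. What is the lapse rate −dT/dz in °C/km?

11.9°C/km

Γ = −ΔT/Δz = (-4.1 − (-49.32)) / (4700 − 900) m
  = 45.22°C / 3.8 km = 11.9°C/km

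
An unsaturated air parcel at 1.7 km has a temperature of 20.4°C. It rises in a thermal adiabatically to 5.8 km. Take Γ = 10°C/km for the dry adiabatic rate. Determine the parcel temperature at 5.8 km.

From 1700 m to 5800 m (dry adiabatic): cools by 10 × 4.1 = 41°C, giving -20.6°C.

-20.6°C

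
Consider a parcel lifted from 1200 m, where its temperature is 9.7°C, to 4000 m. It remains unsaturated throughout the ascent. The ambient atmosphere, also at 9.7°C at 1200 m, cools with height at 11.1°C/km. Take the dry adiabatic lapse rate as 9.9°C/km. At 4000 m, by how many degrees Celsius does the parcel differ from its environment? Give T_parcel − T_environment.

Parcel:
  1200 → 4000 m (dry, 9.9°C/km): ΔT = -9.9 × 2.8 = -27.72°C → T = -18.02°C
Environment:
  1200 → 4000 m (environment, 11.1°C/km): ΔT = -11.1 × 2.8 = -31.08°C → T = -21.38°C
T_parcel − T_env = -18.02 − (-21.38) = +3.36°C

+3.36°C (parcel warmer than environment)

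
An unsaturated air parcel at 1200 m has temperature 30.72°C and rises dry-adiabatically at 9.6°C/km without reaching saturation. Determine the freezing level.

4400 m

Height above start = (30.72 − 0) / 9.6 = 3.2 km
Altitude = 1200 m + 3200 m = 4400 m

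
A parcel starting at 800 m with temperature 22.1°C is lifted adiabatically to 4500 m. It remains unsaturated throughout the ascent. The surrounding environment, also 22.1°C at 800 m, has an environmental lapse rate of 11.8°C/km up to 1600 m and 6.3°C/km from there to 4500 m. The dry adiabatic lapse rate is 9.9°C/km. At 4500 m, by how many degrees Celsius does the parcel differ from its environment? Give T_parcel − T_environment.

-8.92°C (parcel cooler than environment)

Parcel:
  Dry to 4500 m: -9.9 × 3.7 km = -36.63°C, so T = -14.53°C.
Environment:
  Environment, lower layer to 1600 m: -11.8 × 0.8 km = -9.44°C, so T = 12.66°C.
  Environment, upper layer to 4500 m: -6.3 × 2.9 km = -18.27°C, so T = -5.61°C.
T_parcel − T_env = -14.53 − (-5.61) = -8.92°C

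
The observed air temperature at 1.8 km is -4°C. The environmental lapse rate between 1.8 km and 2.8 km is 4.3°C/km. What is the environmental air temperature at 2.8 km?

1800–2800 m, environmental: Δz = 1 km ⇒ ΔT = -4.3°C; T = -8.3°C

-8.3°C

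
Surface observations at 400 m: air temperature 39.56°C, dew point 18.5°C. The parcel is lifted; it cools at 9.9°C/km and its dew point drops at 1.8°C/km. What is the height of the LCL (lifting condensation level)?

T and T_d converge at 9.9 − 1.8 = 8.1°C per km
Height above start = (39.56 − 18.5) / 8.1 = 2.6 km
LCL altitude = 400 m + 2600 m = 3000 m

3000 m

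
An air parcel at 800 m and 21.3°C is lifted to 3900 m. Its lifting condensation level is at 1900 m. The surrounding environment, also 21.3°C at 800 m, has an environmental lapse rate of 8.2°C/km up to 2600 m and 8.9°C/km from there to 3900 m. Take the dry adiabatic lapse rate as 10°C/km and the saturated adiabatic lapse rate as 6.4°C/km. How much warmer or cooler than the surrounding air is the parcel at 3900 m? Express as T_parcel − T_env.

+2.53°C (parcel warmer than environment)

Parcel:
  800 → 1900 m (dry, 10°C/km): ΔT = -10 × 1.1 = -11°C → T = 10.3°C
  1900 → 3900 m (saturated, 6.4°C/km): ΔT = -6.4 × 2 = -12.8°C → T = -2.5°C
Environment:
  800 → 2600 m (environment, lower layer, 8.2°C/km): ΔT = -8.2 × 1.8 = -14.76°C → T = 6.54°C
  2600 → 3900 m (environment, upper layer, 8.9°C/km): ΔT = -8.9 × 1.3 = -11.57°C → T = -5.03°C
T_parcel − T_env = -2.5 − (-5.03) = +2.53°C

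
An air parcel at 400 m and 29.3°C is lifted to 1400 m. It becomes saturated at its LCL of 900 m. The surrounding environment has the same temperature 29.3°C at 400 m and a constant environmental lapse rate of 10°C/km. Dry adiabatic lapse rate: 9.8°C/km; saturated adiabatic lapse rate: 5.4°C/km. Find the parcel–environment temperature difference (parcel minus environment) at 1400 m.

+2.4°C (parcel warmer than environment)

Parcel:
  400 → 900 m (dry, 9.8°C/km): ΔT = -9.8 × 0.5 = -4.9°C → T = 24.4°C
  900 → 1400 m (saturated, 5.4°C/km): ΔT = -5.4 × 0.5 = -2.7°C → T = 21.7°C
Environment:
  400 → 1400 m (environment, 10°C/km): ΔT = -10 × 1 = -10°C → T = 19.3°C
T_parcel − T_env = 21.7 − 19.3 = +2.4°C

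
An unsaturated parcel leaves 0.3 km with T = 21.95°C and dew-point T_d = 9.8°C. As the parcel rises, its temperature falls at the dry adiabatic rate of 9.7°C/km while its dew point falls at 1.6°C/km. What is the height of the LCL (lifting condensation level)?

T and T_d converge at 9.7 − 1.6 = 8.1°C per km
Height above start = (21.95 − 9.8) / 8.1 = 1.5 km
LCL altitude = 300 m + 1500 m = 1800 m

1.8 km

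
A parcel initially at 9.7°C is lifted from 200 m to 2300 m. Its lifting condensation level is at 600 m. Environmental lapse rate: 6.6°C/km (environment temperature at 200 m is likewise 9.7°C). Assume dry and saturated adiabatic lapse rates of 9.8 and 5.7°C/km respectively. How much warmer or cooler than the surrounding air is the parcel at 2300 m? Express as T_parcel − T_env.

Parcel:
  200–600 m, dry: Δz = 0.4 km ⇒ ΔT = -3.92°C; T = 5.78°C
  600–2300 m, saturated: Δz = 1.7 km ⇒ ΔT = -9.69°C; T = -3.91°C
Environment:
  200–2300 m, environment: Δz = 2.1 km ⇒ ΔT = -13.86°C; T = -4.16°C
T_parcel − T_env = -3.91 − (-4.16) = +0.25°C

+0.25°C (parcel warmer than environment)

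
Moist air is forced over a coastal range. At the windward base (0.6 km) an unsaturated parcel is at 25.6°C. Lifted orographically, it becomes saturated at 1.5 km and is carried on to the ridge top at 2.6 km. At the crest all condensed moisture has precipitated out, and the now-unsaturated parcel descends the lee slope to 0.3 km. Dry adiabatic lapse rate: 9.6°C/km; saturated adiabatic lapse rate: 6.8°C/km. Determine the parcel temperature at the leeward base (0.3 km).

From 600 m to 1500 m (dry): cools by 9.6 × 0.9 = 8.64°C, giving 16.96°C.
From 1500 m to 2600 m (saturated): cools by 6.8 × 1.1 = 7.48°C, giving 9.48°C.
From 2600 m to 300 m (dry descent): warms by 9.6 × 2.3 = 22.08°C, giving 31.56°C.

31.56°C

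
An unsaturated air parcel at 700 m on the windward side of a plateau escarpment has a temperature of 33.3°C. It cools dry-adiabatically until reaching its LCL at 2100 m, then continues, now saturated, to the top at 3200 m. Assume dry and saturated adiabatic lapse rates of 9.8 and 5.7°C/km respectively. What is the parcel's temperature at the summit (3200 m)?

Dry to 2100 m: -9.8 × 1.4 km = -13.72°C, so T = 19.58°C.
Saturated to 3200 m: -5.7 × 1.1 km = -6.27°C, so T = 13.31°C.

13.31°C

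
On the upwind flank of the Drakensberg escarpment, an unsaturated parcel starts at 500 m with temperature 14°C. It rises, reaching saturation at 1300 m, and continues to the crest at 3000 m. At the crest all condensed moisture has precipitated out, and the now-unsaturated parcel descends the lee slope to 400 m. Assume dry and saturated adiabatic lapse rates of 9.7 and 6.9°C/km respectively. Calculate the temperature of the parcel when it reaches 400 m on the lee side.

Dry to 1300 m: -9.7 × 0.8 km = -7.76°C, so T = 6.24°C.
Saturated to 3000 m: -6.9 × 1.7 km = -11.73°C, so T = -5.49°C.
Dry descent to 400 m: +9.7 × 2.6 km = +25.22°C, so T = 19.73°C.

19.73°C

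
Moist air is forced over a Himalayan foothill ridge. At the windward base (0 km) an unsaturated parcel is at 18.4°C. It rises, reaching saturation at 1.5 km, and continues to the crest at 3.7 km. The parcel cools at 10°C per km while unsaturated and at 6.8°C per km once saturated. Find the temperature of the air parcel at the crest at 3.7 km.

-11.56°C

From 0 m to 1500 m (dry): cools by 10 × 1.5 = 15°C, giving 3.4°C.
From 1500 m to 3700 m (saturated): cools by 6.8 × 2.2 = 14.96°C, giving -11.56°C.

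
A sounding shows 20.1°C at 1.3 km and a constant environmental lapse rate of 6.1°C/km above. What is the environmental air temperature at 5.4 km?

-4.91°C

From 1300 m to 5400 m (environmental): cools by 6.1 × 4.1 = 25.01°C, giving -4.91°C.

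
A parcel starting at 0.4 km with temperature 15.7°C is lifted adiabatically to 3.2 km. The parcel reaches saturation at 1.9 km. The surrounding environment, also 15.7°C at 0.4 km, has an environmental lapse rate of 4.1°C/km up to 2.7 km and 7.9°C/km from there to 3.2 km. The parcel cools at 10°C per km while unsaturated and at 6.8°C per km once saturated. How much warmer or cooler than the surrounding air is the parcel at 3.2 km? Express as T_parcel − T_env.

Parcel:
  400–1900 m, dry: Δz = 1.5 km ⇒ ΔT = -15°C; T = 0.7°C
  1900–3200 m, saturated: Δz = 1.3 km ⇒ ΔT = -8.84°C; T = -8.14°C
Environment:
  400–2700 m, environment, lower layer: Δz = 2.3 km ⇒ ΔT = -9.43°C; T = 6.27°C
  2700–3200 m, environment, upper layer: Δz = 0.5 km ⇒ ΔT = -3.95°C; T = 2.32°C
T_parcel − T_env = -8.14 − 2.32 = -10.46°C

-10.46°C (parcel cooler than environment)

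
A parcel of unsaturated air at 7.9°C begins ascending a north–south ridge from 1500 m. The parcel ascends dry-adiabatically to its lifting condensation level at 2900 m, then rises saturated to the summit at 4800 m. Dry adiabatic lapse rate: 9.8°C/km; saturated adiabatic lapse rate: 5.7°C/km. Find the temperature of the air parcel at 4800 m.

1500 → 2900 m (dry, 9.8°C/km): ΔT = -9.8 × 1.4 = -13.72°C → T = -5.82°C
2900 → 4800 m (saturated, 5.7°C/km): ΔT = -5.7 × 1.9 = -10.83°C → T = -16.65°C

-16.65°C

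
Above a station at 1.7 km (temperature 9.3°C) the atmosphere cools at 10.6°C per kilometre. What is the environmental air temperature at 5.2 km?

1700–5200 m, environmental: Δz = 3.5 km ⇒ ΔT = -37.1°C; T = -27.8°C

-27.8°C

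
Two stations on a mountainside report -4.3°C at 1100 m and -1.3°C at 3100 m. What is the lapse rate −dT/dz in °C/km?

-1.5°C/km

Γ = −ΔT/Δz = (-4.3 − (-1.3)) / (3100 − 1100) m
  = -3°C / 2 km = -1.5°C/km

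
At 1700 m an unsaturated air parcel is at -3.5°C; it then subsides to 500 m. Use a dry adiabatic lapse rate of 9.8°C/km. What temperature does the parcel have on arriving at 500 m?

1700 → 500 m (dry adiabatic, 9.8°C/km): ΔT = +9.8 × 1.2 = +11.76°C → T = 8.26°C

8.26°C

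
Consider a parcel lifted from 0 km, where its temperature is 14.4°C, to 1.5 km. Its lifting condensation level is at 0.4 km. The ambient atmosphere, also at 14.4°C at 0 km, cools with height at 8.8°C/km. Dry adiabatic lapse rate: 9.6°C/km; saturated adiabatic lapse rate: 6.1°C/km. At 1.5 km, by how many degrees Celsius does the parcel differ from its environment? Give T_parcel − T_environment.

+2.65°C (parcel warmer than environment)

Parcel:
  Dry to 400 m: -9.6 × 0.4 km = -3.84°C, so T = 10.56°C.
  Saturated to 1500 m: -6.1 × 1.1 km = -6.71°C, so T = 3.85°C.
Environment:
  Environment to 1500 m: -8.8 × 1.5 km = -13.2°C, so T = 1.2°C.
T_parcel − T_env = 3.85 − 1.2 = +2.65°C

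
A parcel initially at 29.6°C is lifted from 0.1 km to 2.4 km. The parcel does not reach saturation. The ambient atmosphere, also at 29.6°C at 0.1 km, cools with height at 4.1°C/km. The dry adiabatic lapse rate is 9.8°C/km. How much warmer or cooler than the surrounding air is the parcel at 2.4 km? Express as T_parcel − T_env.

-13.11°C (parcel cooler than environment)

Parcel:
  100–2400 m, dry: Δz = 2.3 km ⇒ ΔT = -22.54°C; T = 7.06°C
Environment:
  100–2400 m, environment: Δz = 2.3 km ⇒ ΔT = -9.43°C; T = 20.17°C
T_parcel − T_env = 7.06 − 20.17 = -13.11°C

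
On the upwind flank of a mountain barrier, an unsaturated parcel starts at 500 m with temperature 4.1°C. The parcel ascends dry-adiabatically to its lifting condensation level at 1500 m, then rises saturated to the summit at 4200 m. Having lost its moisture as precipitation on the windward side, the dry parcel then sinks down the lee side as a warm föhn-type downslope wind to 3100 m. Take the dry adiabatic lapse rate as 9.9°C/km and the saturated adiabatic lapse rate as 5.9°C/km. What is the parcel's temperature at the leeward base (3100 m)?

-10.84°C

Dry to 1500 m: -9.9 × 1 km = -9.9°C, so T = -5.8°C.
Saturated to 4200 m: -5.9 × 2.7 km = -15.93°C, so T = -21.73°C.
Dry descent to 3100 m: +9.9 × 1.1 km = +10.89°C, so T = -10.84°C.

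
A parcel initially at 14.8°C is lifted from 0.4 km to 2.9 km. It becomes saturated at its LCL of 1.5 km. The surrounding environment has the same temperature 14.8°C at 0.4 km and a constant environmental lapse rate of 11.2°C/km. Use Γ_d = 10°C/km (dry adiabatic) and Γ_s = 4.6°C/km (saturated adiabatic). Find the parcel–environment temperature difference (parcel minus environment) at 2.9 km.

Parcel:
  From 400 m to 1500 m (dry): cools by 10 × 1.1 = 11°C, giving 3.8°C.
  From 1500 m to 2900 m (saturated): cools by 4.6 × 1.4 = 6.44°C, giving -2.64°C.
Environment:
  From 400 m to 2900 m (environment): cools by 11.2 × 2.5 = 28°C, giving -13.2°C.
T_parcel − T_env = -2.64 − (-13.2) = +10.56°C

+10.56°C (parcel warmer than environment)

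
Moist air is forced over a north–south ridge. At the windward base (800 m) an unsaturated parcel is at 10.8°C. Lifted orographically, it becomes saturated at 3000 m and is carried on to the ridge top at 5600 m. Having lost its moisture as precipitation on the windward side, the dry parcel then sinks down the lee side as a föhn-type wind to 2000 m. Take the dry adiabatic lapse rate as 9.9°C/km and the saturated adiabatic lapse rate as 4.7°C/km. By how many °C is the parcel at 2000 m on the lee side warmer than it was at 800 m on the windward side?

800 → 3000 m (dry, 9.9°C/km): ΔT = -9.9 × 2.2 = -21.78°C → T = -10.98°C
3000 → 5600 m (saturated, 4.7°C/km): ΔT = -4.7 × 2.6 = -12.22°C → T = -23.2°C
5600 → 2000 m (dry descent, 9.9°C/km): ΔT = +9.9 × 3.6 = +35.64°C → T = 12.44°C
Net change vs windward start: 12.44 − 10.8 = +1.64°C

+1.64°C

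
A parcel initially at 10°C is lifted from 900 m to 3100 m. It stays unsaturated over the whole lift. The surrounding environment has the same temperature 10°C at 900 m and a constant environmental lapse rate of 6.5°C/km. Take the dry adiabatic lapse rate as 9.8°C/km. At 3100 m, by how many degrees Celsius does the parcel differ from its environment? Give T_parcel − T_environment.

-7.26°C (parcel cooler than environment)

Parcel:
  Dry to 3100 m: -9.8 × 2.2 km = -21.56°C, so T = -11.56°C.
Environment:
  Environment to 3100 m: -6.5 × 2.2 km = -14.3°C, so T = -4.3°C.
T_parcel − T_env = -11.56 − (-4.3) = -7.26°C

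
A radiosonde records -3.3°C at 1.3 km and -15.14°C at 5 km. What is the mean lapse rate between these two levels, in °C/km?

Γ = −ΔT/Δz = (-3.3 − (-15.14)) / (5000 − 1300) m
  = 11.84°C / 3.7 km = 3.2°C/km

3.2°C/km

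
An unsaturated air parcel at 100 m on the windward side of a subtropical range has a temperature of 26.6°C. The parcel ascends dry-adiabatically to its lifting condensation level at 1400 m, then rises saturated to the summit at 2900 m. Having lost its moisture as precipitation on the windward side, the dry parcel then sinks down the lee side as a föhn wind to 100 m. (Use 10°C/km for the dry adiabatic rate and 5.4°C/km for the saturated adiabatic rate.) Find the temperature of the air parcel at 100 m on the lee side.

33.5°C

From 100 m to 1400 m (dry): cools by 10 × 1.3 = 13°C, giving 13.6°C.
From 1400 m to 2900 m (saturated): cools by 5.4 × 1.5 = 8.1°C, giving 5.5°C.
From 2900 m to 100 m (dry descent): warms by 10 × 2.8 = 28°C, giving 33.5°C.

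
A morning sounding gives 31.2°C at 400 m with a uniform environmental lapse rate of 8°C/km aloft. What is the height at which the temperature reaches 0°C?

4300 m

Height above start = (31.2 − 0) / 8 = 3.9 km
Altitude = 400 m + 3900 m = 4300 m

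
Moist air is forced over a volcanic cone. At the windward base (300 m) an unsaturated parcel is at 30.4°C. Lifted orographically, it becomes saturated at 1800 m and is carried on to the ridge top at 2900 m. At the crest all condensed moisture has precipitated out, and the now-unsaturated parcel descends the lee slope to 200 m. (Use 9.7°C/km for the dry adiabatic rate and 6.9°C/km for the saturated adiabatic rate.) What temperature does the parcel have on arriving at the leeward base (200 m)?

34.45°C

From 300 m to 1800 m (dry): cools by 9.7 × 1.5 = 14.55°C, giving 15.85°C.
From 1800 m to 2900 m (saturated): cools by 6.9 × 1.1 = 7.59°C, giving 8.26°C.
From 2900 m to 200 m (dry descent): warms by 9.7 × 2.7 = 26.19°C, giving 34.45°C.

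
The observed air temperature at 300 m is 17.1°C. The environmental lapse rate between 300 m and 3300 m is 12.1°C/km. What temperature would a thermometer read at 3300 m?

From 300 m to 3300 m (environmental): cools by 12.1 × 3 = 36.3°C, giving -19.2°C.

-19.2°C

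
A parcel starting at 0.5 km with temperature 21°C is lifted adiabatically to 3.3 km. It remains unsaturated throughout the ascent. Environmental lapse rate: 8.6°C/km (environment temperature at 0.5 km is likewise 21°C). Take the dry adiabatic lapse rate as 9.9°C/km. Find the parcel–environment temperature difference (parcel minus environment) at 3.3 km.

-3.64°C (parcel cooler than environment)

Parcel:
  500 → 3300 m (dry, 9.9°C/km): ΔT = -9.9 × 2.8 = -27.72°C → T = -6.72°C
Environment:
  500 → 3300 m (environment, 8.6°C/km): ΔT = -8.6 × 2.8 = -24.08°C → T = -3.08°C
T_parcel − T_env = -6.72 − (-3.08) = -3.64°C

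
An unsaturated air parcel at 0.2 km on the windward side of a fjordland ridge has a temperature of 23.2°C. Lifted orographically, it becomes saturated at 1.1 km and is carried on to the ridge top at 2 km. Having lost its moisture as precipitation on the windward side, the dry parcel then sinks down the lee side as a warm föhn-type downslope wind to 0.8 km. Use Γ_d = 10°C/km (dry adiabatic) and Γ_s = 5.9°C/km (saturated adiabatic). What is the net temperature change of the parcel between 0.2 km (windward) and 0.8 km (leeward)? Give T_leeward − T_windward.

-2.31°C

From 200 m to 1100 m (dry): cools by 10 × 0.9 = 9°C, giving 14.2°C.
From 1100 m to 2000 m (saturated): cools by 5.9 × 0.9 = 5.31°C, giving 8.89°C.
From 2000 m to 800 m (dry descent): warms by 10 × 1.2 = 12°C, giving 20.89°C.
Net change vs windward start: 20.89 − 23.2 = -2.31°C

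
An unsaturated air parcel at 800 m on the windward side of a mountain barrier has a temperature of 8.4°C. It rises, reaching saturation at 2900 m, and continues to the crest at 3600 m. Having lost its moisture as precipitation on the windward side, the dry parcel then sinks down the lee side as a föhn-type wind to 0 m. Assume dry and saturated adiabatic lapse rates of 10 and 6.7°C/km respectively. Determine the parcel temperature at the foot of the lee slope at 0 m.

Dry to 2900 m: -10 × 2.1 km = -21°C, so T = -12.6°C.
Saturated to 3600 m: -6.7 × 0.7 km = -4.69°C, so T = -17.29°C.
Dry descent to 0 m: +10 × 3.6 km = +36°C, so T = 18.71°C.

18.71°C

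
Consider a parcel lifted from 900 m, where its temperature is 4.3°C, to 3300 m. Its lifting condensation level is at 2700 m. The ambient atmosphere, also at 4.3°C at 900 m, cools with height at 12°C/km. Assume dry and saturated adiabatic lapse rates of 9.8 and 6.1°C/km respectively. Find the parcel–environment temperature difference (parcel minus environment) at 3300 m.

+7.5°C (parcel warmer than environment)

Parcel:
  900 → 2700 m (dry, 9.8°C/km): ΔT = -9.8 × 1.8 = -17.64°C → T = -13.34°C
  2700 → 3300 m (saturated, 6.1°C/km): ΔT = -6.1 × 0.6 = -3.66°C → T = -17°C
Environment:
  900 → 3300 m (environment, 12°C/km): ΔT = -12 × 2.4 = -28.8°C → T = -24.5°C
T_parcel − T_env = -17 − (-24.5) = +7.5°C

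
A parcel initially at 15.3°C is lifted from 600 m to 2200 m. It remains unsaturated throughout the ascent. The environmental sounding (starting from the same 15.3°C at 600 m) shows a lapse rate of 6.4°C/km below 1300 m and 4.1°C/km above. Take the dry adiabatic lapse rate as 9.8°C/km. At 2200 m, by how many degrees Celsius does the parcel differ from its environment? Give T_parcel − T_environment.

-7.51°C (parcel cooler than environment)

Parcel:
  Dry to 2200 m: -9.8 × 1.6 km = -15.68°C, so T = -0.38°C.
Environment:
  Environment, lower layer to 1300 m: -6.4 × 0.7 km = -4.48°C, so T = 10.82°C.
  Environment, upper layer to 2200 m: -4.1 × 0.9 km = -3.69°C, so T = 7.13°C.
T_parcel − T_env = -0.38 − 7.13 = -7.51°C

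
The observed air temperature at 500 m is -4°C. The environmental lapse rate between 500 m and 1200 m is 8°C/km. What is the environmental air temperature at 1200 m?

500 → 1200 m (environmental, 8°C/km): ΔT = -8 × 0.7 = -5.6°C → T = -9.6°C

-9.6°C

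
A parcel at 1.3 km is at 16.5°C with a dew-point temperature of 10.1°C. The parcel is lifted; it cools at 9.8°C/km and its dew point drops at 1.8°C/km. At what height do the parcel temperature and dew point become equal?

T and T_d converge at 9.8 − 1.8 = 8°C per km
Height above start = (16.5 − 10.1) / 8 = 0.8 km
LCL altitude = 1300 m + 800 m = 2100 m

2.1 km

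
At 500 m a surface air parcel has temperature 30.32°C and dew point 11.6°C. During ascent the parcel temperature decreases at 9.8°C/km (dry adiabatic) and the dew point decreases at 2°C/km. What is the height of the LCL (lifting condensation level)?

T and T_d converge at 9.8 − 2 = 7.8°C per km
Height above start = (30.32 − 11.6) / 7.8 = 2.4 km
LCL altitude = 500 m + 2400 m = 2900 m

2900 m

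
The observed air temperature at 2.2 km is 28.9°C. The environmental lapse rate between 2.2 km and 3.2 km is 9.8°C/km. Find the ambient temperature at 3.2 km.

19.1°C

Environmental to 3200 m: -9.8 × 1 km = -9.8°C, so T = 19.1°C.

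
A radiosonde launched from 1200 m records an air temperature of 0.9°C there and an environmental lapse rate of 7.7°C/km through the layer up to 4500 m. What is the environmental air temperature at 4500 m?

From 1200 m to 4500 m (environmental): cools by 7.7 × 3.3 = 25.41°C, giving -24.51°C.

-24.51°C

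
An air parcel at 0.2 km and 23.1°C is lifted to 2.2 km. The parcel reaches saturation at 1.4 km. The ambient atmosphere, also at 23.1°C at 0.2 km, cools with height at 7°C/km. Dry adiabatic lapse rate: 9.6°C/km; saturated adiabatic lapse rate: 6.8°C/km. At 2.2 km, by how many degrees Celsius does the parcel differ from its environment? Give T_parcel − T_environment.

-2.96°C (parcel cooler than environment)

Parcel:
  200 → 1400 m (dry, 9.6°C/km): ΔT = -9.6 × 1.2 = -11.52°C → T = 11.58°C
  1400 → 2200 m (saturated, 6.8°C/km): ΔT = -6.8 × 0.8 = -5.44°C → T = 6.14°C
Environment:
  200 → 2200 m (environment, 7°C/km): ΔT = -7 × 2 = -14°C → T = 9.1°C
T_parcel − T_env = 6.14 − 9.1 = -2.96°C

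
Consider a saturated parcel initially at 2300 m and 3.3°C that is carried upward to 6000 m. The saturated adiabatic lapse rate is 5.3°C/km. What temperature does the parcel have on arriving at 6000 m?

-16.31°C

2300–6000 m, saturated adiabatic: Δz = 3.7 km ⇒ ΔT = -19.61°C; T = -16.31°C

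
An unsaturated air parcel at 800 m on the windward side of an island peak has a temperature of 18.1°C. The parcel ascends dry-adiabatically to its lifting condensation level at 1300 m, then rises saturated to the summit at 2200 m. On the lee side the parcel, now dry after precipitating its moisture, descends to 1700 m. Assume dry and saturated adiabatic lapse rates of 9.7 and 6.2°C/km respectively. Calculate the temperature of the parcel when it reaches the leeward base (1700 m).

From 800 m to 1300 m (dry): cools by 9.7 × 0.5 = 4.85°C, giving 13.25°C.
From 1300 m to 2200 m (saturated): cools by 6.2 × 0.9 = 5.58°C, giving 7.67°C.
From 2200 m to 1700 m (dry descent): warms by 9.7 × 0.5 = 4.85°C, giving 12.52°C.

12.52°C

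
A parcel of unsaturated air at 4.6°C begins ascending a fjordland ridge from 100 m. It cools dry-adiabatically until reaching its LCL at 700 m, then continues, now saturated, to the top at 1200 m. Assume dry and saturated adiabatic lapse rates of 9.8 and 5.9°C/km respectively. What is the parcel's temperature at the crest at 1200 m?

-4.23°C

From 100 m to 700 m (dry): cools by 9.8 × 0.6 = 5.88°C, giving -1.28°C.
From 700 m to 1200 m (saturated): cools by 5.9 × 0.5 = 2.95°C, giving -4.23°C.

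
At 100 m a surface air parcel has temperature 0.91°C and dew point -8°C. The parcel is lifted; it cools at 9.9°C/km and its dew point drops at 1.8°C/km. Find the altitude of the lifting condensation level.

1200 m

T and T_d converge at 9.9 − 1.8 = 8.1°C per km
Height above start = (0.91 − (-8)) / 8.1 = 1.1 km
LCL altitude = 100 m + 1100 m = 1200 m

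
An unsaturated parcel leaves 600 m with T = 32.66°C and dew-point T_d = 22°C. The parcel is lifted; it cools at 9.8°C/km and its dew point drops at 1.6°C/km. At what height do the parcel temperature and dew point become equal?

T and T_d converge at 9.8 − 1.6 = 8.2°C per km
Height above start = (32.66 − 22) / 8.2 = 1.3 km
LCL altitude = 600 m + 1300 m = 1900 m

1900 m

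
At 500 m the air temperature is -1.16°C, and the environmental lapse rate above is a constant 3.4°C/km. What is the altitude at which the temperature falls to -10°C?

3100 m

Height above start = (-1.16 − (-10)) / 3.4 = 2.6 km
Altitude = 500 m + 2600 m = 3100 m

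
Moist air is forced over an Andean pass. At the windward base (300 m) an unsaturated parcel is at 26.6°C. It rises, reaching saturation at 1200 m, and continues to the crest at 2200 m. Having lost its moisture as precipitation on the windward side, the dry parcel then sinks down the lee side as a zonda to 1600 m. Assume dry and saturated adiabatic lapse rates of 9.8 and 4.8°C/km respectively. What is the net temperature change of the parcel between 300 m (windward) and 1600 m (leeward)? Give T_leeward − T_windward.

-7.74°C

From 300 m to 1200 m (dry): cools by 9.8 × 0.9 = 8.82°C, giving 17.78°C.
From 1200 m to 2200 m (saturated): cools by 4.8 × 1 = 4.8°C, giving 12.98°C.
From 2200 m to 1600 m (dry descent): warms by 9.8 × 0.6 = 5.88°C, giving 18.86°C.
Net change vs windward start: 18.86 − 26.6 = -7.74°C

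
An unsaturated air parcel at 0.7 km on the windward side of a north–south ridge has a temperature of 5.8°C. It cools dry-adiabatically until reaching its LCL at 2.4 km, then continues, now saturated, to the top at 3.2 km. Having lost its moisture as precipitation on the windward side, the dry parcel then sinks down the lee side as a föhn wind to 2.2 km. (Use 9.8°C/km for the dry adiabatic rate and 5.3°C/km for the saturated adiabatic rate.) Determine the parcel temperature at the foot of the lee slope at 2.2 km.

From 700 m to 2400 m (dry): cools by 9.8 × 1.7 = 16.66°C, giving -10.86°C.
From 2400 m to 3200 m (saturated): cools by 5.3 × 0.8 = 4.24°C, giving -15.1°C.
From 3200 m to 2200 m (dry descent): warms by 9.8 × 1 = 9.8°C, giving -5.3°C.

-5.3°C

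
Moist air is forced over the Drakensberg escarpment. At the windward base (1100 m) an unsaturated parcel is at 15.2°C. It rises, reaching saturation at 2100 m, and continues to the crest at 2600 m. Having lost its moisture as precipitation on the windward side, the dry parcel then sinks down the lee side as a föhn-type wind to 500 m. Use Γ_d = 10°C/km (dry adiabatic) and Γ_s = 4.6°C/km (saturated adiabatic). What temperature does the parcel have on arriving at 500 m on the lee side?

23.9°C

1100–2100 m, dry: Δz = 1 km ⇒ ΔT = -10°C; T = 5.2°C
2100–2600 m, saturated: Δz = 0.5 km ⇒ ΔT = -2.3°C; T = 2.9°C
2600–500 m, dry descent: Δz = 2.1 km ⇒ ΔT = +21°C; T = 23.9°C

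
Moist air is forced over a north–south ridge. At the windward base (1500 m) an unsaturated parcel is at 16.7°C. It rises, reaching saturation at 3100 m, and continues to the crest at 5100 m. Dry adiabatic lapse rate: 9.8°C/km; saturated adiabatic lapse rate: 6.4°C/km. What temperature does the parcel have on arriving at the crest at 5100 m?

1500 → 3100 m (dry, 9.8°C/km): ΔT = -9.8 × 1.6 = -15.68°C → T = 1.02°C
3100 → 5100 m (saturated, 6.4°C/km): ΔT = -6.4 × 2 = -12.8°C → T = -11.78°C

-11.78°C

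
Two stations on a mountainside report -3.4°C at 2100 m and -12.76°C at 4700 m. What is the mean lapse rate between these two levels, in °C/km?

3.6°C/km

Γ = −ΔT/Δz = (-3.4 − (-12.76)) / (4700 − 2100) m
  = 9.36°C / 2.6 km = 3.6°C/km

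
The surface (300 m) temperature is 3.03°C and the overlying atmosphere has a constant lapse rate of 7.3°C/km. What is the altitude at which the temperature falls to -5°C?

1400 m

Height above start = (3.03 − (-5)) / 7.3 = 1.1 km
Altitude = 300 m + 1100 m = 1400 m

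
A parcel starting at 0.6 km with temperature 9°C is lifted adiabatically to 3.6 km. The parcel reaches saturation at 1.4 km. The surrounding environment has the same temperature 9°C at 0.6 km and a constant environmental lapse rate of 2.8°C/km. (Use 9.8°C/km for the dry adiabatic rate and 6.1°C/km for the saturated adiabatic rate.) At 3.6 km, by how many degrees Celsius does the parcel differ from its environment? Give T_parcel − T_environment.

Parcel:
  600–1400 m, dry: Δz = 0.8 km ⇒ ΔT = -7.84°C; T = 1.16°C
  1400–3600 m, saturated: Δz = 2.2 km ⇒ ΔT = -13.42°C; T = -12.26°C
Environment:
  600–3600 m, environment: Δz = 3 km ⇒ ΔT = -8.4°C; T = 0.6°C
T_parcel − T_env = -12.26 − 0.6 = -12.86°C

-12.86°C (parcel cooler than environment)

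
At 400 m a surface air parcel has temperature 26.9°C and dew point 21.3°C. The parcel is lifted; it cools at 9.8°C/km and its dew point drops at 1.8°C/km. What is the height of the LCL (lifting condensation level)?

1100 m

T and T_d converge at 9.8 − 1.8 = 8°C per km
Height above start = (26.9 − 21.3) / 8 = 0.7 km
LCL altitude = 400 m + 700 m = 1100 m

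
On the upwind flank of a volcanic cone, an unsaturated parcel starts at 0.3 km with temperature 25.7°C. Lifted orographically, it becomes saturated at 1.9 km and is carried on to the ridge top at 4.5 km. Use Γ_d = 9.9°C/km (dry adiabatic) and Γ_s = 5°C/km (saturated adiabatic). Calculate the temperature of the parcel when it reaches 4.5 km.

-3.14°C

Dry to 1900 m: -9.9 × 1.6 km = -15.84°C, so T = 9.86°C.
Saturated to 4500 m: -5 × 2.6 km = -13°C, so T = -3.14°C.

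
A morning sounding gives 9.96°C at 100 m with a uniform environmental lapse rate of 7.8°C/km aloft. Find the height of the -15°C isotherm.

3300 m

Height above start = (9.96 − (-15)) / 7.8 = 3.2 km
Altitude = 100 m + 3200 m = 3300 m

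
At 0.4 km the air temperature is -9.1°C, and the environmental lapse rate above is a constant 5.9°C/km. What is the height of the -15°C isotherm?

1.4 km

Height above start = (-9.1 − (-15)) / 5.9 = 1 km
Altitude = 400 m + 1000 m = 1400 m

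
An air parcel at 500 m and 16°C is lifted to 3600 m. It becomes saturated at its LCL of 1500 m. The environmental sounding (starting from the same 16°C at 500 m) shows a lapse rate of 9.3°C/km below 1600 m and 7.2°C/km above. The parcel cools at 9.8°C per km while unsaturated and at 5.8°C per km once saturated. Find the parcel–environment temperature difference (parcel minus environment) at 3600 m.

+2.65°C (parcel warmer than environment)

Parcel:
  From 500 m to 1500 m (dry): cools by 9.8 × 1 = 9.8°C, giving 6.2°C.
  From 1500 m to 3600 m (saturated): cools by 5.8 × 2.1 = 12.18°C, giving -5.98°C.
Environment:
  From 500 m to 1600 m (environment, lower layer): cools by 9.3 × 1.1 = 10.23°C, giving 5.77°C.
  From 1600 m to 3600 m (environment, upper layer): cools by 7.2 × 2 = 14.4°C, giving -8.63°C.
T_parcel − T_env = -5.98 − (-8.63) = +2.65°C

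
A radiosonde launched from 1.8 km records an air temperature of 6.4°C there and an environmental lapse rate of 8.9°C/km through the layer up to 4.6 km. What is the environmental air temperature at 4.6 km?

-18.52°C

From 1800 m to 4600 m (environmental): cools by 8.9 × 2.8 = 24.92°C, giving -18.52°C.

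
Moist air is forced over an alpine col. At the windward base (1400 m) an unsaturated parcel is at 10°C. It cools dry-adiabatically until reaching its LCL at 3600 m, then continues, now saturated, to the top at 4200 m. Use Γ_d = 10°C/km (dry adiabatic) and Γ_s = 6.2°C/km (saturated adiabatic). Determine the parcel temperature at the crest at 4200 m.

From 1400 m to 3600 m (dry): cools by 10 × 2.2 = 22°C, giving -12°C.
From 3600 m to 4200 m (saturated): cools by 6.2 × 0.6 = 3.72°C, giving -15.72°C.

-15.72°C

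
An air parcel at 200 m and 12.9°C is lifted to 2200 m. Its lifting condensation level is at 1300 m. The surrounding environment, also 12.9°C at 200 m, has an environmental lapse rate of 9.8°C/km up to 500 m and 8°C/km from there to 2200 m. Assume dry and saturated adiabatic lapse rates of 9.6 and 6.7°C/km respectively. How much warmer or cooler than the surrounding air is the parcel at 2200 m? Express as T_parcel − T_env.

Parcel:
  From 200 m to 1300 m (dry): cools by 9.6 × 1.1 = 10.56°C, giving 2.34°C.
  From 1300 m to 2200 m (saturated): cools by 6.7 × 0.9 = 6.03°C, giving -3.69°C.
Environment:
  From 200 m to 500 m (environment, lower layer): cools by 9.8 × 0.3 = 2.94°C, giving 9.96°C.
  From 500 m to 2200 m (environment, upper layer): cools by 8 × 1.7 = 13.6°C, giving -3.64°C.
T_parcel − T_env = -3.69 − (-3.64) = -0.05°C

-0.05°C (parcel cooler than environment)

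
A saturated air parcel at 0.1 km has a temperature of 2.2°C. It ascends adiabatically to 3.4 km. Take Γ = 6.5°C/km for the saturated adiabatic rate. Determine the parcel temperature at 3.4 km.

From 100 m to 3400 m (saturated adiabatic): cools by 6.5 × 3.3 = 21.45°C, giving -19.25°C.

-19.25°C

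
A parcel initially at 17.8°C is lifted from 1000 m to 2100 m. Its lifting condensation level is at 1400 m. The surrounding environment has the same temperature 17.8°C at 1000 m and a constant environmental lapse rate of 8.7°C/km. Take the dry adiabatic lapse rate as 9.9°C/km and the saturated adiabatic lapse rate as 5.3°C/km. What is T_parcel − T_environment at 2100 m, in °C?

Parcel:
  1000 → 1400 m (dry, 9.9°C/km): ΔT = -9.9 × 0.4 = -3.96°C → T = 13.84°C
  1400 → 2100 m (saturated, 5.3°C/km): ΔT = -5.3 × 0.7 = -3.71°C → T = 10.13°C
Environment:
  1000 → 2100 m (environment, 8.7°C/km): ΔT = -8.7 × 1.1 = -9.57°C → T = 8.23°C
T_parcel − T_env = 10.13 − 8.23 = +1.9°C

+1.9°C (parcel warmer than environment)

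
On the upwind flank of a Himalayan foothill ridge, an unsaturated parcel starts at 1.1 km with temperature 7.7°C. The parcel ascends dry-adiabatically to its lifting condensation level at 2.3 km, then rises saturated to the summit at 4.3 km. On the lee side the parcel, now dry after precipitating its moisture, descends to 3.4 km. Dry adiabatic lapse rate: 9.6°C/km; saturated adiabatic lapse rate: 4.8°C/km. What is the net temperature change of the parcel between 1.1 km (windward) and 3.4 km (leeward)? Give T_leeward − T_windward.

-12.48°C

1100–2300 m, dry: Δz = 1.2 km ⇒ ΔT = -11.52°C; T = -3.82°C
2300–4300 m, saturated: Δz = 2 km ⇒ ΔT = -9.6°C; T = -13.42°C
4300–3400 m, dry descent: Δz = 0.9 km ⇒ ΔT = +8.64°C; T = -4.78°C
Net change vs windward start: -4.78 − 7.7 = -12.48°C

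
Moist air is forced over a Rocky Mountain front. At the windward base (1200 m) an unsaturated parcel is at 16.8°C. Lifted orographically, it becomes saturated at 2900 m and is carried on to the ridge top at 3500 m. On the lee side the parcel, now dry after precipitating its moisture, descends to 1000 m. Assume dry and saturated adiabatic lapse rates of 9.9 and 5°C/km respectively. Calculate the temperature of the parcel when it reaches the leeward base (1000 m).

1200–2900 m, dry: Δz = 1.7 km ⇒ ΔT = -16.83°C; T = -0.03°C
2900–3500 m, saturated: Δz = 0.6 km ⇒ ΔT = -3°C; T = -3.03°C
3500–1000 m, dry descent: Δz = 2.5 km ⇒ ΔT = +24.75°C; T = 21.72°C

21.72°C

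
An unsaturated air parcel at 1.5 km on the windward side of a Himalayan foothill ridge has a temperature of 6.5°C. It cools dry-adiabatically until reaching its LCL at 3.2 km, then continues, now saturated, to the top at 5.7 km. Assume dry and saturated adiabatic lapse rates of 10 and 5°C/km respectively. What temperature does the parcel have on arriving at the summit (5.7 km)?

-23°C

From 1500 m to 3200 m (dry): cools by 10 × 1.7 = 17°C, giving -10.5°C.
From 3200 m to 5700 m (saturated): cools by 5 × 2.5 = 12.5°C, giving -23°C.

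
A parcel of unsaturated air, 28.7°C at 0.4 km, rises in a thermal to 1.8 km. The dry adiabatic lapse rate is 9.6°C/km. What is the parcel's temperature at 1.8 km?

400–1800 m, dry adiabatic: Δz = 1.4 km ⇒ ΔT = -13.44°C; T = 15.26°C

15.26°C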